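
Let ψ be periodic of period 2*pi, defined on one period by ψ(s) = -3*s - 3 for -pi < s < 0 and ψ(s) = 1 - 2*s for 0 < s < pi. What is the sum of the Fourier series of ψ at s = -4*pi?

-1

s = -4*pi differs from s = 0 by -2 full period(s), and the series is 2*pi-periodic.
At s = 0 the one-sided limits are ψ(0^-) = -3 and ψ(0^+) = 1.
By Dirichlet's theorem the series converges to their average, [(-3) + (1)]/2 = -1.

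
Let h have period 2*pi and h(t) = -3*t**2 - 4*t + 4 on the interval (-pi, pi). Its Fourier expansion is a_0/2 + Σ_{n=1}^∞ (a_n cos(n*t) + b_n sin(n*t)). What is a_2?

-3

a_2 = 1/pi ∫_{-pi}^{pi} h(t) cos(2*t) dt.
Integrating by parts twice (tabular method), an antiderivative of (-3*t**2 - 4*t + 4) cos(2*t) is -3*t**2*sin(2*t)/2 - 2*t*sin(2*t) - 3*t*cos(2*t)/2 + 11*sin(2*t)/4 - cos(2*t); evaluating from -pi to pi: ∫_{-pi}^{pi} (-3*t**2 - 4*t + 4) cos(2*t) dt = (-3*pi/2 - 1) - (-1 + 3*pi/2) = -3*pi.
Hence a_2 = (1/pi)·(-3*pi) = -3.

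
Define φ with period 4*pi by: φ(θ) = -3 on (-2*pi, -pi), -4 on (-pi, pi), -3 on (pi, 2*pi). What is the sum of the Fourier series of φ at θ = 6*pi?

θ = 6*pi differs from θ = 2*pi by 1 full period(s), and the series is 4*pi-periodic.
φ is continuous at θ = 2*pi with value -3, so the series converges to -3 there.

-3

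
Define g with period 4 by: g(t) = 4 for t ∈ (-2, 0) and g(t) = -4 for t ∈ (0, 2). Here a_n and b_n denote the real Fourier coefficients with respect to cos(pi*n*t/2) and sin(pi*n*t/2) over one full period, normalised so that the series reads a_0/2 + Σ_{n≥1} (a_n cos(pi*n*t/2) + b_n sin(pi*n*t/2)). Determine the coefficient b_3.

-16/(3*pi)

b_3 = 1/2 ∫_{-2}^{2} g(t) sin(3*pi*t/2) dt.
g is odd and sin(3*pi*t/2) is odd, so the integrand is even and b_3 = ∫_0^{2} g(t) sin(3*pi*t/2) dt.
Directly, an antiderivative of (-4) sin(3*pi*t/2) is 8*cos(3*pi*t/2)/(3*pi); evaluating from 0 to 2: ∫_{0}^{2} (-4) sin(3*pi*t/2) dt = (-8/(3*pi)) - (8/(3*pi)) = -16/(3*pi).
Hence b_3 = -16/(3*pi).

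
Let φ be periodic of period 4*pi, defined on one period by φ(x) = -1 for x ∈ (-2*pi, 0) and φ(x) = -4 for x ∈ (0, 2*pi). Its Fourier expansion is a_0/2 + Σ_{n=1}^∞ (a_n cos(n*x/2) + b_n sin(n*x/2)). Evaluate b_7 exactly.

b_7 = (1/(2*pi)) ∫_{-2*pi}^{2*pi} φ(x) sin(7*x/2) dx.
Split the integral at the breakpoints.
Directly, an antiderivative of (-1) sin(7*x/2) is 2*cos(7*x/2)/7; evaluating from -2*pi to 0: ∫_{-2*pi}^{0} (-1) sin(7*x/2) dx = (2/7) - (-2/7) = 4/7.
Directly, an antiderivative of (-4) sin(7*x/2) is 8*cos(7*x/2)/7; evaluating from 0 to 2*pi: ∫_{0}^{2*pi} (-4) sin(7*x/2) dx = (-8/7) - (8/7) = -16/7.
Summing the pieces and multiplying by (1/(2*pi)) gives b_7 = -6/(7*pi).

-6/(7*pi)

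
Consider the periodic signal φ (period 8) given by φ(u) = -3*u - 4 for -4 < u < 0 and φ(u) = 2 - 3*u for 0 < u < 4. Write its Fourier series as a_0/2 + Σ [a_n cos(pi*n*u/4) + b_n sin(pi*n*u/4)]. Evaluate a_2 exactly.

0

a_2 = 1/4 ∫_{-4}^{4} φ(u) cos(pi*u/2) du.
Split the integral at the breakpoints.
Integrating by parts (boundary term plus one more integral), an antiderivative of (-3*u - 4) cos(pi*u/2) is -6*u*sin(pi*u/2)/pi - 8*sin(pi*u/2)/pi - 12*cos(pi*u/2)/pi**2; evaluating from -4 to 0: ∫_{-4}^{0} (-3*u - 4) cos(pi*u/2) du = (-12/pi**2) - (-12/pi**2) = 0.
Integrating by parts (boundary term plus one more integral), an antiderivative of (2 - 3*u) cos(pi*u/2) is -6*u*sin(pi*u/2)/pi + 4*sin(pi*u/2)/pi - 12*cos(pi*u/2)/pi**2; evaluating from 0 to 4: ∫_{0}^{4} (2 - 3*u) cos(pi*u/2) du = (-12/pi**2) - (-12/pi**2) = 0.
Summing the pieces and multiplying by (1/4) gives a_2 = 0.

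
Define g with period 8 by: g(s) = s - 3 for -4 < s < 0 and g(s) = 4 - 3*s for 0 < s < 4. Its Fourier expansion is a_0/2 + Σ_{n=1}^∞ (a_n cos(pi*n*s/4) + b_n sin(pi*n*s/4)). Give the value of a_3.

32/(9*pi**2)

a_3 = 1/4 ∫_{-4}^{4} g(s) cos(3*pi*s/4) ds.
Split the integral at the breakpoints.
Integrating by parts (boundary term plus one more integral), an antiderivative of (s - 3) cos(3*pi*s/4) is 4*s*sin(3*pi*s/4)/(3*pi) - 4*sin(3*pi*s/4)/pi + 16*cos(3*pi*s/4)/(9*pi**2); evaluating from -4 to 0: ∫_{-4}^{0} (s - 3) cos(3*pi*s/4) ds = (16/(9*pi**2)) - (-16/(9*pi**2)) = 32/(9*pi**2).
Integrating by parts (boundary term plus one more integral), an antiderivative of (4 - 3*s) cos(3*pi*s/4) is -4*s*sin(3*pi*s/4)/pi + 16*sin(3*pi*s/4)/(3*pi) - 16*cos(3*pi*s/4)/(3*pi**2); evaluating from 0 to 4: ∫_{0}^{4} (4 - 3*s) cos(3*pi*s/4) ds = (16/(3*pi**2)) - (-16/(3*pi**2)) = 32/(3*pi**2).
Summing the pieces and multiplying by (1/4) gives a_3 = 32/(9*pi**2).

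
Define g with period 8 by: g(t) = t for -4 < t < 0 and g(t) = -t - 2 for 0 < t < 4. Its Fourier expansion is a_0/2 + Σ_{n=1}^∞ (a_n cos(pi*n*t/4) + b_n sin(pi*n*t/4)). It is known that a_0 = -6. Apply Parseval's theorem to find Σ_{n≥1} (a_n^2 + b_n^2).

Parseval: a_0^2/2 + Σ_{n≥1} (a_n^2+b_n^2) = 1/4 ∫_{-4}^{4} g(t)^2 dt = 68/3.
Subtract a_0^2/2 = 18: Σ (a_n^2+b_n^2) = 14/3.

14/3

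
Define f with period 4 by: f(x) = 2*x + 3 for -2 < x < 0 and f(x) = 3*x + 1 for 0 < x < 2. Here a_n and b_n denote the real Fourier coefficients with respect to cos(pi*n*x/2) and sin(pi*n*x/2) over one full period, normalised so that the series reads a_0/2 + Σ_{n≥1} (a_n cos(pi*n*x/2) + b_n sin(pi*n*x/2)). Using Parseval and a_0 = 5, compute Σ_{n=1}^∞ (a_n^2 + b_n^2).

53/6

Parseval: a_0^2/2 + Σ_{n≥1} (a_n^2+b_n^2) = 1/2 ∫_{-2}^{2} f(x)^2 dx = 64/3.
Subtract a_0^2/2 = 25/2: Σ (a_n^2+b_n^2) = 53/6.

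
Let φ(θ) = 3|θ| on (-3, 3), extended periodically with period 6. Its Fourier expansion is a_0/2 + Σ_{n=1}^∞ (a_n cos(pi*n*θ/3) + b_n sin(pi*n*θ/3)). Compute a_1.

-36/pi**2

a_1 = 1/3 ∫_{-3}^{3} φ(θ) cos(pi*θ/3) dθ.
φ is even and cos(pi*θ/3) is even, so the integrand is even and a_1 = 2/3 ∫_0^{3} φ(θ) cos(pi*θ/3) dθ.
Integrating by parts (boundary term plus one more integral), an antiderivative of (3*θ) cos(pi*θ/3) is 9*θ*sin(pi*θ/3)/pi + 27*cos(pi*θ/3)/pi**2; evaluating from 0 to 3: ∫_{0}^{3} (3*θ) cos(pi*θ/3) dθ = (-27/pi**2) - (27/pi**2) = -54/pi**2.
Hence a_1 = (2/3)·(-54/pi**2) = -36/pi**2.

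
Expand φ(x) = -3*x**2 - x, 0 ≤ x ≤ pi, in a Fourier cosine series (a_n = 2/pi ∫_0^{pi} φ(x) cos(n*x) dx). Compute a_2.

a_2 = 2/pi ∫_0^{pi} (-3*x**2 - x) cos(2*x) dx.
Integrating by parts twice (tabular method), an antiderivative of (-3*x**2 - x) cos(2*x) is -3*x**2*sin(2*x)/2 - x*sin(2*x)/2 - 3*x*cos(2*x)/2 + 3*sin(2*x)/4 - cos(2*x)/4; evaluating from 0 to pi: ∫_{0}^{pi} (-3*x**2 - x) cos(2*x) dx = (-3*pi/2 - 1/4) - (-1/4) = -3*pi/2.
Hence a_2 = (2/pi)·(-3*pi/2) = -3.

-3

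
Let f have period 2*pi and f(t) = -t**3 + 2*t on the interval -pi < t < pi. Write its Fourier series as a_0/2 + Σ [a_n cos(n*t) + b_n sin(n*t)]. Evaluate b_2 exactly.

b_2 = 1/pi ∫_{-pi}^{pi} f(t) sin(2*t) dt.
f is odd and sin(2*t) is odd, so the integrand is even and b_2 = 2/pi ∫_0^{pi} f(t) sin(2*t) dt.
Integrating by parts three times (tabular method), an antiderivative of (-t**3 + 2*t) sin(2*t) is t**3*cos(2*t)/2 - 3*t**2*sin(2*t)/4 - 7*t*cos(2*t)/4 + 7*sin(2*t)/8; evaluating from 0 to pi: ∫_{0}^{pi} (-t**3 + 2*t) sin(2*t) dt = (pi*(-7 + 2*pi**2)/4) - (0) = pi*(-7 + 2*pi**2)/4.
Hence b_2 = (2/pi)·(pi*(-7 + 2*pi**2)/4) = -7/2 + pi**2.

-7/2 + pi**2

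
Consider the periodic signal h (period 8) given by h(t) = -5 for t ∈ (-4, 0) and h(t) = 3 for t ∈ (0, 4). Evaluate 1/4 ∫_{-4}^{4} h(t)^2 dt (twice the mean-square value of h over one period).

1/4 ∫_{-4}^{4} h(t)^2 dt = 1/4 · (136) = 34.

34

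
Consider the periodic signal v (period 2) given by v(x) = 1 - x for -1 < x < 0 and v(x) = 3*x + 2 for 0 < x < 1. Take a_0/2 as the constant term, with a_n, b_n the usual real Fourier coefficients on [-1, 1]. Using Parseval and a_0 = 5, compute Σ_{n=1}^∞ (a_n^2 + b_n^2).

Parseval: a_0^2/2 + Σ_{n≥1} (a_n^2+b_n^2) = ∫_{-1}^{1} v(x)^2 dx = 46/3.
Subtract a_0^2/2 = 25/2: Σ (a_n^2+b_n^2) = 17/6.

17/6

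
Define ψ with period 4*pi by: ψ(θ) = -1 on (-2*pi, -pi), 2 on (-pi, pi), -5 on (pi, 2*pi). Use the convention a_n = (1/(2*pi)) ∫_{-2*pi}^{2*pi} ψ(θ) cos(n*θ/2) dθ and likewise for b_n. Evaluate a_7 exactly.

a_7 = (1/(2*pi)) ∫_{-2*pi}^{2*pi} ψ(θ) cos(7*θ/2) dθ.
Split the integral at the breakpoints.
Directly, an antiderivative of (-1) cos(7*θ/2) is -2*sin(7*θ/2)/7; evaluating from -2*pi to -pi: ∫_{-2*pi}^{-pi} (-1) cos(7*θ/2) dθ = (-2/7) - (0) = -2/7.
Directly, an antiderivative of (2) cos(7*θ/2) is 4*sin(7*θ/2)/7; evaluating from -pi to pi: ∫_{-pi}^{pi} (2) cos(7*θ/2) dθ = (-4/7) - (4/7) = -8/7.
Directly, an antiderivative of (-5) cos(7*θ/2) is -10*sin(7*θ/2)/7; evaluating from pi to 2*pi: ∫_{pi}^{2*pi} (-5) cos(7*θ/2) dθ = (0) - (10/7) = -10/7.
Summing the pieces and multiplying by (1/(2*pi)) gives a_7 = -10/(7*pi).

-10/(7*pi)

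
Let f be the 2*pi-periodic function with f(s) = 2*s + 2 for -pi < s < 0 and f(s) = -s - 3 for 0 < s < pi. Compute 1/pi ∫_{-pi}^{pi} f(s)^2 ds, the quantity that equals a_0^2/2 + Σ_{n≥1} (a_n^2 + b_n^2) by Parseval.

1/pi ∫_{-pi}^{pi} f(s)^2 ds = 1/pi · (pi*(-3*pi + 39 + 5*pi**2)/3) = -pi + 13 + 5*pi**2/3.

-pi + 13 + 5*pi**2/3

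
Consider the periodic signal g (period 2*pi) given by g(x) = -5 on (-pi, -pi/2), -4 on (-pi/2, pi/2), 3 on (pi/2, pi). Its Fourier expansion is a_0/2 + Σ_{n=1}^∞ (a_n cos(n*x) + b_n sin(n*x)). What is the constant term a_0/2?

-5/2

a_0 = 1/pi ∫_{-pi}^{pi} g(x) dx = 1/pi · (-5*pi) = -5.
So the constant term a_0/2 = -5/2.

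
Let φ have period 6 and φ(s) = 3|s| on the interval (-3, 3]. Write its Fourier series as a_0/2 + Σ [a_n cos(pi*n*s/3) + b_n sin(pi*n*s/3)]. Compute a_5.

a_5 = 1/3 ∫_{-3}^{3} φ(s) cos(5*pi*s/3) ds.
φ is even and cos(5*pi*s/3) is even, so the integrand is even and a_5 = 2/3 ∫_0^{3} φ(s) cos(5*pi*s/3) ds.
Integrating by parts (boundary term plus one more integral), an antiderivative of (3*s) cos(5*pi*s/3) is 9*s*sin(5*pi*s/3)/(5*pi) + 27*cos(5*pi*s/3)/(25*pi**2); evaluating from 0 to 3: ∫_{0}^{3} (3*s) cos(5*pi*s/3) ds = (-27/(25*pi**2)) - (27/(25*pi**2)) = -54/(25*pi**2).
Hence a_5 = (2/3)·(-54/(25*pi**2)) = -36/(25*pi**2).

-36/(25*pi**2)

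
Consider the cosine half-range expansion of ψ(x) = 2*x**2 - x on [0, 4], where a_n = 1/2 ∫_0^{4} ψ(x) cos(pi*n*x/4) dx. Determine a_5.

a_5 = 1/2 ∫_0^{4} (2*x**2 - x) cos(5*pi*x/4) dx.
Integrating by parts twice (tabular method), an antiderivative of (2*x**2 - x) cos(5*pi*x/4) is 8*x**2*sin(5*pi*x/4)/(5*pi) - 4*x*sin(5*pi*x/4)/(5*pi) + 64*x*cos(5*pi*x/4)/(25*pi**2) - 256*sin(5*pi*x/4)/(125*pi**3) - 16*cos(5*pi*x/4)/(25*pi**2); evaluating from 0 to 4: ∫_{0}^{4} (2*x**2 - x) cos(5*pi*x/4) dx = (-48/(5*pi**2)) - (-16/(25*pi**2)) = -224/(25*pi**2).
Hence a_5 = (1/2)·(-224/(25*pi**2)) = -112/(25*pi**2).

-112/(25*pi**2)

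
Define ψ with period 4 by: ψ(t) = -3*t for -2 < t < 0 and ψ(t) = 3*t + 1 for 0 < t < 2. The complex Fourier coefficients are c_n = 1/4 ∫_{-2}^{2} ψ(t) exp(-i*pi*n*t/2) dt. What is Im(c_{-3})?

Since ψ is real-valued, Im(c_{-3}) = -1/4 ∫_{-2}^{2} ψ(t) sin(-3*pi*t/2) dt = b_{3}/2.
Split the integral at the breakpoints.
Integrating by parts (boundary term plus one more integral), an antiderivative of (-3*t) sin(-3*pi*t/2) is -2*t*cos(3*pi*t/2)/pi + 4*sin(3*pi*t/2)/(3*pi**2); evaluating from -2 to 0: ∫_{-2}^{0} (-3*t) sin(-3*pi*t/2) dt = (0) - (-4/pi) = 4/pi.
Integrating by parts (boundary term plus one more integral), an antiderivative of (3*t + 1) sin(-3*pi*t/2) is 2*t*cos(3*pi*t/2)/pi - 4*sin(3*pi*t/2)/(3*pi**2) + 2*cos(3*pi*t/2)/(3*pi); evaluating from 0 to 2: ∫_{0}^{2} (3*t + 1) sin(-3*pi*t/2) dt = (-14/(3*pi)) - (2/(3*pi)) = -16/(3*pi).
So ∫_{-2}^{2} ψ(t) sin(-3*pi*t/2) dt = -4/(3*pi).
Hence Im(c_{-3}) = (-1/4)·(-4/(3*pi)) = 1/(3*pi).

1/(3*pi)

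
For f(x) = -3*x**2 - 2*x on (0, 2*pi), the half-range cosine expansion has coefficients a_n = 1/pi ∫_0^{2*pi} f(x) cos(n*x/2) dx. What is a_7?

16*(1 + 3*pi)/(49*pi)

a_7 = 1/pi ∫_0^{2*pi} (-3*x**2 - 2*x) cos(7*x/2) dx.
Integrating by parts twice (tabular method), an antiderivative of (-3*x**2 - 2*x) cos(7*x/2) is -6*x**2*sin(7*x/2)/7 - 4*x*sin(7*x/2)/7 - 24*x*cos(7*x/2)/49 + 48*sin(7*x/2)/343 - 8*cos(7*x/2)/49; evaluating from 0 to 2*pi: ∫_{0}^{2*pi} (-3*x**2 - 2*x) cos(7*x/2) dx = (8/49 + 48*pi/49) - (-8/49) = 16/49 + 48*pi/49.
Hence a_7 = (1/pi)·(16/49 + 48*pi/49) = 16*(1 + 3*pi)/(49*pi).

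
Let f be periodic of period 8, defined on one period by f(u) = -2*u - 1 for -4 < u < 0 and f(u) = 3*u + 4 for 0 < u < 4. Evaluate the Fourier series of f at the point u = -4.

23/2

At u = -4 the one-sided limits are f(-4^-) = 16 and f(-4^+) = 7.
By Dirichlet's theorem the series converges to their average, [(16) + (7)]/2 = 23/2.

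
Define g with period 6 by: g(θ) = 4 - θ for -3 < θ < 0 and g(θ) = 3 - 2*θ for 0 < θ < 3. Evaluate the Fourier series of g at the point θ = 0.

At θ = 0 the one-sided limits are g(0^-) = 4 and g(0^+) = 3.
By Dirichlet's theorem the series converges to their average, [(4) + (3)]/2 = 7/2.

7/2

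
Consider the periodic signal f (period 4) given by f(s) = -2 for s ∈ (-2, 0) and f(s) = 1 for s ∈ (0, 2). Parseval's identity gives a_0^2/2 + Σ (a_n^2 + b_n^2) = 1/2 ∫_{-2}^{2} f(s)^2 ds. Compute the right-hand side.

1/2 ∫_{-2}^{2} f(s)^2 ds = 1/2 · (10) = 5.

5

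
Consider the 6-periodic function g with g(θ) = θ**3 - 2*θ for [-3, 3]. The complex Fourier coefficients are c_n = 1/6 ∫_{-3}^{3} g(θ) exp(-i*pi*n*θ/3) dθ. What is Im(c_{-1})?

-162/pi**3 + 21/pi

Since g is real-valued, Im(c_{-1}) = -1/6 ∫_{-3}^{3} g(θ) sin(-pi*θ/3) dθ = b_{1}/2.
g is odd and sin(-pi*θ/3) is odd, so the integrand is even: ∫_{-3}^{3} g(θ) sin(-pi*θ/3) dθ = 2∫_0^{3} g(θ) sin(-pi*θ/3) dθ.
Integrating by parts three times (tabular method), an antiderivative of (θ**3 - 2*θ) sin(-pi*θ/3) is 3*θ**3*cos(pi*θ/3)/pi - 27*θ**2*sin(pi*θ/3)/pi**2 - 162*θ*cos(pi*θ/3)/pi**3 - 6*θ*cos(pi*θ/3)/pi + 18*sin(pi*θ/3)/pi**2 + 486*sin(pi*θ/3)/pi**4; evaluating from 0 to 3: ∫_{0}^{3} (θ**3 - 2*θ) sin(-pi*θ/3) dθ = (-63/pi + 486/pi**3) - (0) = -63/pi + 486/pi**3.
So ∫_{-3}^{3} g(θ) sin(-pi*θ/3) dθ = -126/pi + 972/pi**3.
Hence Im(c_{-1}) = (-1/6)·(-126/pi + 972/pi**3) = -162/pi**3 + 21/pi.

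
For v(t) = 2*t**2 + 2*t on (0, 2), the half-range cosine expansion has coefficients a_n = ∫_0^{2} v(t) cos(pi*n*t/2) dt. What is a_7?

a_7 = ∫_0^{2} (2*t**2 + 2*t) cos(7*pi*t/2) dt.
Integrating by parts twice (tabular method), an antiderivative of (2*t**2 + 2*t) cos(7*pi*t/2) is 4*t**2*sin(7*pi*t/2)/(7*pi) + 4*t*sin(7*pi*t/2)/(7*pi) + 16*t*cos(7*pi*t/2)/(49*pi**2) - 32*sin(7*pi*t/2)/(343*pi**3) + 8*cos(7*pi*t/2)/(49*pi**2); evaluating from 0 to 2: ∫_{0}^{2} (2*t**2 + 2*t) cos(7*pi*t/2) dt = (-40/(49*pi**2)) - (8/(49*pi**2)) = -48/(49*pi**2).
Hence a_7 = -48/(49*pi**2).

-48/(49*pi**2)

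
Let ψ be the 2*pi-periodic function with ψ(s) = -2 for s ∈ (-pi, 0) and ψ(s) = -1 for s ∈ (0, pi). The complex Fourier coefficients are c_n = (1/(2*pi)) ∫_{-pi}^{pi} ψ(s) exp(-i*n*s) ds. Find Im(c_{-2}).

Since ψ is real-valued, Im(c_{-2}) = -(1/(2*pi)) ∫_{-pi}^{pi} ψ(s) sin(-2*s) ds = b_{2}/2.
Split the integral at the breakpoints.
Directly, an antiderivative of (-2) sin(-2*s) is -cos(2*s); evaluating from -pi to 0: ∫_{-pi}^{0} (-2) sin(-2*s) ds = (-1) - (-1) = 0.
Directly, an antiderivative of (-1) sin(-2*s) is -cos(2*s)/2; evaluating from 0 to pi: ∫_{0}^{pi} (-1) sin(-2*s) ds = (-1/2) - (-1/2) = 0.
So ∫_{-pi}^{pi} ψ(s) sin(-2*s) ds = 0.
Hence Im(c_{-2}) = (-1/(2*pi))·(0) = 0.

0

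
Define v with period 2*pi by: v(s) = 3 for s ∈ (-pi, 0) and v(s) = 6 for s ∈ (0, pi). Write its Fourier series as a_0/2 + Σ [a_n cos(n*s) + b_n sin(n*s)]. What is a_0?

a_0 = 1/pi ∫_{-pi}^{pi} v(s) ds = 1/pi · (9*pi) = 9.

9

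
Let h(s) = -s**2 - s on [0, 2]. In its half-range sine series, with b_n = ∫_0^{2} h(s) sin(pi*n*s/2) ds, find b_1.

-12/pi + 32/pi**3

b_1 = ∫_0^{2} (-s**2 - s) sin(pi*s/2) ds.
Integrating by parts twice (tabular method), an antiderivative of (-s**2 - s) sin(pi*s/2) is 2*s**2*cos(pi*s/2)/pi - 8*s*sin(pi*s/2)/pi**2 + 2*s*cos(pi*s/2)/pi - 4*sin(pi*s/2)/pi**2 - 16*cos(pi*s/2)/pi**3; evaluating from 0 to 2: ∫_{0}^{2} (-s**2 - s) sin(pi*s/2) ds = (-12/pi + 16/pi**3) - (-16/pi**3) = -12/pi + 32/pi**3.
Hence b_1 = -12/pi + 32/pi**3.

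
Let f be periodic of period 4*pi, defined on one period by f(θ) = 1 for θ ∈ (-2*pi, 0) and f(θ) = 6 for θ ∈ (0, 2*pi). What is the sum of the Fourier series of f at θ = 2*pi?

7/2

At θ = 2*pi the one-sided limits are f(2*pi^-) = 6 and f(2*pi^+) = 1.
By Dirichlet's theorem the series converges to their average, [(6) + (1)]/2 = 7/2.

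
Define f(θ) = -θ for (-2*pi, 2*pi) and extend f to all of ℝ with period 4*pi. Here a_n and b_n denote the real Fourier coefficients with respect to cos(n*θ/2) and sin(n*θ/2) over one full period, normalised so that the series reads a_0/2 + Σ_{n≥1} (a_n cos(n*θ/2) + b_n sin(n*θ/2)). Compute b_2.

b_2 = (1/(2*pi)) ∫_{-2*pi}^{2*pi} f(θ) sin(θ) dθ.
f is odd and sin(θ) is odd, so the integrand is even and b_2 = 1/pi ∫_0^{2*pi} f(θ) sin(θ) dθ.
Integrating by parts (boundary term plus one more integral), an antiderivative of (-θ) sin(θ) is θ*cos(θ) - sin(θ); evaluating from 0 to 2*pi: ∫_{0}^{2*pi} (-θ) sin(θ) dθ = (2*pi) - (0) = 2*pi.
Hence b_2 = (1/pi)·(2*pi) = 2.

2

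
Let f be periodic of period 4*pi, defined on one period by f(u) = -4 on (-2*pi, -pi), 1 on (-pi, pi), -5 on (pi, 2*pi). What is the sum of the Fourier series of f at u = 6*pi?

-9/2

u = 6*pi differs from u = -2*pi by 2 full period(s), and the series is 4*pi-periodic.
At u = -2*pi the one-sided limits are f(-2*pi^-) = -5 and f(-2*pi^+) = -4.
By Dirichlet's theorem the series converges to their average, [(-5) + (-4)]/2 = -9/2.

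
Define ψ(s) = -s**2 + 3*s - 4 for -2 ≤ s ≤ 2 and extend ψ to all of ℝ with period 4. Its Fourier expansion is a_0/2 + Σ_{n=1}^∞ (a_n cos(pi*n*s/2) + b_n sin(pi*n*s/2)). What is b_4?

-3/pi

b_4 = 1/2 ∫_{-2}^{2} ψ(s) sin(2*pi*s) ds.
Integrating by parts twice (tabular method), an antiderivative of (-s**2 + 3*s - 4) sin(2*pi*s) is s**2*cos(2*pi*s)/(2*pi) - s*sin(2*pi*s)/(2*pi**2) - 3*s*cos(2*pi*s)/(2*pi) + 3*sin(2*pi*s)/(4*pi**2) - cos(2*pi*s)/(4*pi**3) + 2*cos(2*pi*s)/pi; evaluating from -2 to 2: ∫_{-2}^{2} (-s**2 + 3*s - 4) sin(2*pi*s) ds = ((-1/4 + pi**2)/pi**3) - (-1/(4*pi**3) + 7/pi) = -6/pi.
Hence b_4 = (1/2)·(-6/pi) = -3/pi.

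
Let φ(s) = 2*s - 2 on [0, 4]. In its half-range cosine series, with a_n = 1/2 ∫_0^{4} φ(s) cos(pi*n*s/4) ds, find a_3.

a_3 = 1/2 ∫_0^{4} (2*s - 2) cos(3*pi*s/4) ds.
Integrating by parts (boundary term plus one more integral), an antiderivative of (2*s - 2) cos(3*pi*s/4) is 8*s*sin(3*pi*s/4)/(3*pi) - 8*sin(3*pi*s/4)/(3*pi) + 32*cos(3*pi*s/4)/(9*pi**2); evaluating from 0 to 4: ∫_{0}^{4} (2*s - 2) cos(3*pi*s/4) ds = (-32/(9*pi**2)) - (32/(9*pi**2)) = -64/(9*pi**2).
Hence a_3 = (1/2)·(-64/(9*pi**2)) = -32/(9*pi**2).

-32/(9*pi**2)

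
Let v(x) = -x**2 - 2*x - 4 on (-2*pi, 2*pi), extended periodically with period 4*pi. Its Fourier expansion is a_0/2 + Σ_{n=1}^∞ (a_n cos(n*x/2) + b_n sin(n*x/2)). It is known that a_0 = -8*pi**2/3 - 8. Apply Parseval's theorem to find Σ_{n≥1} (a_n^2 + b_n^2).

32*pi**2*(15 + 4*pi**2)/45

Parseval: a_0^2/2 + Σ_{n≥1} (a_n^2+b_n^2) = (1/(2*pi)) ∫_{-2*pi}^{2*pi} v(x)^2 dx = 32 + 32*pi**2 + 32*pi**4/5.
Subtract a_0^2/2 = 32*(3 + pi**2)**2/9: Σ (a_n^2+b_n^2) = 32*pi**2*(15 + 4*pi**2)/45.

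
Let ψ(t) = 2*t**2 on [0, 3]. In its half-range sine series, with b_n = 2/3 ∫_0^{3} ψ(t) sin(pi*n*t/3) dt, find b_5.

b_5 = 2/3 ∫_0^{3} (2*t**2) sin(5*pi*t/3) dt.
Integrating by parts twice (tabular method), an antiderivative of (2*t**2) sin(5*pi*t/3) is -6*t**2*cos(5*pi*t/3)/(5*pi) + 36*t*sin(5*pi*t/3)/(25*pi**2) + 108*cos(5*pi*t/3)/(125*pi**3); evaluating from 0 to 3: ∫_{0}^{3} (2*t**2) sin(5*pi*t/3) dt = (54*(-2 + 25*pi**2)/(125*pi**3)) - (108/(125*pi**3)) = 54*(-4 + 25*pi**2)/(125*pi**3).
Hence b_5 = (2/3)·(54*(-4 + 25*pi**2)/(125*pi**3)) = 36*(-4 + 25*pi**2)/(125*pi**3).

36*(-4 + 25*pi**2)/(125*pi**3)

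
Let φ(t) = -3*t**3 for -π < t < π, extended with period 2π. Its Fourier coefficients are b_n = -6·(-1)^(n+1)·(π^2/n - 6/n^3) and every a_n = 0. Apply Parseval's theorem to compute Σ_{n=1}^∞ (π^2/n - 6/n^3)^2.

pi**6/14

Parseval: Σ b_n^2 = (1/π) ∫_{-π}^{π} φ(t)^2 dt = 18*pi**6/7.
b_n^2 = 36·(π^2/n - 6/n^3)^2, so the sum equals (18*pi**6/7)/36 = pi**6/14.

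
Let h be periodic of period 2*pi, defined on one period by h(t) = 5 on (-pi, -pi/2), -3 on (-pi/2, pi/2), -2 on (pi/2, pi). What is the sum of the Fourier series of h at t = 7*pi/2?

t = 7*pi/2 differs from t = -pi/2 by 2 full period(s), and the series is 2*pi-periodic.
At t = -pi/2 the one-sided limits are h(-pi/2^-) = 5 and h(-pi/2^+) = -3.
By Dirichlet's theorem the series converges to their average, [(5) + (-3)]/2 = 1.

1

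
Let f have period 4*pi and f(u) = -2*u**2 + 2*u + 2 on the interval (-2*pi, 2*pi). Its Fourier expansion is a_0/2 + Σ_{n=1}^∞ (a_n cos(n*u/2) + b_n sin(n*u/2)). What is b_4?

-2

b_4 = (1/(2*pi)) ∫_{-2*pi}^{2*pi} f(u) sin(2*u) du.
Integrating by parts twice (tabular method), an antiderivative of (-2*u**2 + 2*u + 2) sin(2*u) is u**2*cos(2*u) - u*sin(2*u) - u*cos(2*u) + sin(2*u)/2 - 3*cos(2*u)/2; evaluating from -2*pi to 2*pi: ∫_{-2*pi}^{2*pi} (-2*u**2 + 2*u + 2) sin(2*u) du = (-2*pi - 3/2 + 4*pi**2) - (-3/2 + 2*pi + 4*pi**2) = -4*pi.
Hence b_4 = (1/(2*pi))·(-4*pi) = -2.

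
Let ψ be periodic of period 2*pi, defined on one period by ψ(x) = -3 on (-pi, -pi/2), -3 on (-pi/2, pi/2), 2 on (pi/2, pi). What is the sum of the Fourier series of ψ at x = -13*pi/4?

x = -13*pi/4 differs from x = 3*pi/4 by -2 full period(s), and the series is 2*pi-periodic.
ψ is continuous at x = 3*pi/4 with value 2, so the series converges to 2 there.

2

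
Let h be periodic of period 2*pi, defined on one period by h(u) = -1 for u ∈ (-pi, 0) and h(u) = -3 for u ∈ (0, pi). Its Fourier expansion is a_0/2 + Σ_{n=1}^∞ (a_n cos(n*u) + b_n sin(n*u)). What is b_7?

-4/(7*pi)

b_7 = 1/pi ∫_{-pi}^{pi} h(u) sin(7*u) du.
Split the integral at the breakpoints.
Directly, an antiderivative of (-1) sin(7*u) is cos(7*u)/7; evaluating from -pi to 0: ∫_{-pi}^{0} (-1) sin(7*u) du = (1/7) - (-1/7) = 2/7.
Directly, an antiderivative of (-3) sin(7*u) is 3*cos(7*u)/7; evaluating from 0 to pi: ∫_{0}^{pi} (-3) sin(7*u) du = (-3/7) - (3/7) = -6/7.
Summing the pieces and multiplying by (1/pi) gives b_7 = -4/(7*pi).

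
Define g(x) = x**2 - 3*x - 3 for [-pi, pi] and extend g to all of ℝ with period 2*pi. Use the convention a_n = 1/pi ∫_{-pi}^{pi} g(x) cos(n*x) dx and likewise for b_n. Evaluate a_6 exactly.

1/9

a_6 = 1/pi ∫_{-pi}^{pi} g(x) cos(6*x) dx.
Integrating by parts twice (tabular method), an antiderivative of (x**2 - 3*x - 3) cos(6*x) is x**2*sin(6*x)/6 - x*sin(6*x)/2 + x*cos(6*x)/18 - 55*sin(6*x)/108 - cos(6*x)/12; evaluating from -pi to pi: ∫_{-pi}^{pi} (x**2 - 3*x - 3) cos(6*x) dx = (-1/12 + pi/18) - (-pi/18 - 1/12) = pi/9.
Hence a_6 = (1/pi)·(pi/9) = 1/9.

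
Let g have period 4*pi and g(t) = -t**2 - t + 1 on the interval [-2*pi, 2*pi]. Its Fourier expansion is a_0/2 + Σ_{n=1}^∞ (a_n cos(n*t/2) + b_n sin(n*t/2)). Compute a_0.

a_0 = (1/(2*pi)) ∫_{-2*pi}^{2*pi} g(t) dt = (1/(2*pi)) · (-16*pi**3/3 + 4*pi) = 2 - 8*pi**2/3.

2 - 8*pi**2/3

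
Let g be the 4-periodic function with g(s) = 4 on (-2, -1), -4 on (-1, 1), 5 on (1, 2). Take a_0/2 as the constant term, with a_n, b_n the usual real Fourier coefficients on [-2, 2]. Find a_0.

1/2

a_0 = 1/2 ∫_{-2}^{2} g(s) ds = 1/2 · (1) = 1/2.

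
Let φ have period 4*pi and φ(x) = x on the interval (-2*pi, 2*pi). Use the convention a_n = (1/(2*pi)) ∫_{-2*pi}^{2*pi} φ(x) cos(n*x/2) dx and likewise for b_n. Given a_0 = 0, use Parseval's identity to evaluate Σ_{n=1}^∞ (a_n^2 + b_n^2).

8*pi**2/3

Parseval: a_0^2/2 + Σ_{n≥1} (a_n^2+b_n^2) = (1/(2*pi)) ∫_{-2*pi}^{2*pi} φ(x)^2 dx = 8*pi**2/3.
Subtract a_0^2/2 = 0: Σ (a_n^2+b_n^2) = 8*pi**2/3.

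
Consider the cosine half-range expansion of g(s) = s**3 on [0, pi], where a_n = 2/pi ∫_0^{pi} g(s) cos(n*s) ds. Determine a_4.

3*pi/8

a_4 = 2/pi ∫_0^{pi} (s**3) cos(4*s) ds.
Integrating by parts three times (tabular method), an antiderivative of (s**3) cos(4*s) is s**3*sin(4*s)/4 + 3*s**2*cos(4*s)/16 - 3*s*sin(4*s)/32 - 3*cos(4*s)/128; evaluating from 0 to pi: ∫_{0}^{pi} (s**3) cos(4*s) ds = (-3/128 + 3*pi**2/16) - (-3/128) = 3*pi**2/16.
Hence a_4 = (2/pi)·(3*pi**2/16) = 3*pi/8.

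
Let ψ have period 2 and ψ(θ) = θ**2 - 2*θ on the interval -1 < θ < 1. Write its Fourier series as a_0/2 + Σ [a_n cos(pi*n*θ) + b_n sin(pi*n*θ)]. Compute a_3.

-4/(9*pi**2)

a_3 = ∫_{-1}^{1} ψ(θ) cos(3*pi*θ) dθ.
Integrating by parts twice (tabular method), an antiderivative of (θ**2 - 2*θ) cos(3*pi*θ) is θ**2*sin(3*pi*θ)/(3*pi) - 2*θ*sin(3*pi*θ)/(3*pi) + 2*θ*cos(3*pi*θ)/(9*pi**2) - 2*sin(3*pi*θ)/(27*pi**3) - 2*cos(3*pi*θ)/(9*pi**2); evaluating from -1 to 1: ∫_{-1}^{1} (θ**2 - 2*θ) cos(3*pi*θ) dθ = (0) - (4/(9*pi**2)) = -4/(9*pi**2).
Hence a_3 = -4/(9*pi**2).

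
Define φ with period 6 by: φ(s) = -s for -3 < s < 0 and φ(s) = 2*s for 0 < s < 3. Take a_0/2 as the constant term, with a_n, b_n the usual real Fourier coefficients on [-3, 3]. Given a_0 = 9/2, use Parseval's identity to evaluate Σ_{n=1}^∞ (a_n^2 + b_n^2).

Parseval: a_0^2/2 + Σ_{n≥1} (a_n^2+b_n^2) = 1/3 ∫_{-3}^{3} φ(s)^2 ds = 15.
Subtract a_0^2/2 = 81/8: Σ (a_n^2+b_n^2) = 39/8.

39/8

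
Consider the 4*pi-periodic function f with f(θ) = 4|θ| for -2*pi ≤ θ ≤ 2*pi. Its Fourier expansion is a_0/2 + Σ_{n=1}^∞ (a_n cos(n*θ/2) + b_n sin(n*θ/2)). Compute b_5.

b_5 = (1/(2*pi)) ∫_{-2*pi}^{2*pi} f(θ) sin(5*θ/2) dθ.
f is even and sin(5*θ/2) is odd, so the integrand is odd over a symmetric interval and the integral vanishes.

0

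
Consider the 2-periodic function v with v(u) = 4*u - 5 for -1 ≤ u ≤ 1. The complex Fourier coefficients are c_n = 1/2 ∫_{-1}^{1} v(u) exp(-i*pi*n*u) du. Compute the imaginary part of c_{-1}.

Since v is real-valued, Im(c_{-1}) = -1/2 ∫_{-1}^{1} v(u) sin(-pi*u) du = b_{1}/2.
Integrating by parts (boundary term plus one more integral), an antiderivative of (4*u - 5) sin(-pi*u) is 4*u*cos(pi*u)/pi - 4*sin(pi*u)/pi**2 - 5*cos(pi*u)/pi; evaluating from -1 to 1: ∫_{-1}^{1} (4*u - 5) sin(-pi*u) du = (1/pi) - (9/pi) = -8/pi.
Hence Im(c_{-1}) = (-1/2)·(-8/pi) = 4/pi.

4/pi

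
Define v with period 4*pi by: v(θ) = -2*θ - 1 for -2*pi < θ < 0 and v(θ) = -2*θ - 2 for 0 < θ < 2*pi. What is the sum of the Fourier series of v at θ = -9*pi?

-1 + 2*pi

θ = -9*pi differs from θ = -pi by -2 full period(s), and the series is 4*pi-periodic.
v is continuous at θ = -pi with value -1 + 2*pi, so the series converges to -1 + 2*pi there.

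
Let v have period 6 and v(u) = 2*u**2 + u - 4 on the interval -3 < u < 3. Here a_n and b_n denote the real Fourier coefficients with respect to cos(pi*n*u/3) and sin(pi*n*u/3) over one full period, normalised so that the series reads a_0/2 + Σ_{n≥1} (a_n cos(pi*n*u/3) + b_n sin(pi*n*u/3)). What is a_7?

-72/(49*pi**2)

a_7 = 1/3 ∫_{-3}^{3} v(u) cos(7*pi*u/3) du.
Integrating by parts twice (tabular method), an antiderivative of (2*u**2 + u - 4) cos(7*pi*u/3) is 6*u**2*sin(7*pi*u/3)/(7*pi) + 3*u*sin(7*pi*u/3)/(7*pi) + 36*u*cos(7*pi*u/3)/(49*pi**2) - 12*sin(7*pi*u/3)/(7*pi) - 108*sin(7*pi*u/3)/(343*pi**3) + 9*cos(7*pi*u/3)/(49*pi**2); evaluating from -3 to 3: ∫_{-3}^{3} (2*u**2 + u - 4) cos(7*pi*u/3) du = (-117/(49*pi**2)) - (99/(49*pi**2)) = -216/(49*pi**2).
Hence a_7 = (1/3)·(-216/(49*pi**2)) = -72/(49*pi**2).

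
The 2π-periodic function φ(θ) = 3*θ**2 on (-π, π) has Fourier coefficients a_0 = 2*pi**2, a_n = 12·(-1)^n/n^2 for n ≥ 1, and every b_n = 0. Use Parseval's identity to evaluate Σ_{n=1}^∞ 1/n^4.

pi**4/90

Parseval: a_0^2/2 + Σ a_n^2 = (1/π) ∫_{-π}^{π} φ(θ)^2 dθ = 18*pi**4/5.
Subtract a_0^2/2 = 2*pi**4: Σ a_n^2 = 8*pi**4/5.
Since a_n^2 = 144/n^4, Σ 1/n^4 = pi**4/90.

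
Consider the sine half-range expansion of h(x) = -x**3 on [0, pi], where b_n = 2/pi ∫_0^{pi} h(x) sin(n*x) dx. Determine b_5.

12/125 - 2*pi**2/5

b_5 = 2/pi ∫_0^{pi} (-x**3) sin(5*x) dx.
Integrating by parts three times (tabular method), an antiderivative of (-x**3) sin(5*x) is x**3*cos(5*x)/5 - 3*x**2*sin(5*x)/25 - 6*x*cos(5*x)/125 + 6*sin(5*x)/625; evaluating from 0 to pi: ∫_{0}^{pi} (-x**3) sin(5*x) dx = (pi*(6 - 25*pi**2)/125) - (0) = pi*(6 - 25*pi**2)/125.
Hence b_5 = (2/pi)·(pi*(6 - 25*pi**2)/125) = 12/125 - 2*pi**2/5.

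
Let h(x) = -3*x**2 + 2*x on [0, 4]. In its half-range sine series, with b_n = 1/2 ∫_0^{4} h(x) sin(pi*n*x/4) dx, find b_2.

40/pi

b_2 = 1/2 ∫_0^{4} (-3*x**2 + 2*x) sin(pi*x/2) dx.
Integrating by parts twice (tabular method), an antiderivative of (-3*x**2 + 2*x) sin(pi*x/2) is 6*x**2*cos(pi*x/2)/pi - 24*x*sin(pi*x/2)/pi**2 - 4*x*cos(pi*x/2)/pi + 8*sin(pi*x/2)/pi**2 - 48*cos(pi*x/2)/pi**3; evaluating from 0 to 4: ∫_{0}^{4} (-3*x**2 + 2*x) sin(pi*x/2) dx = (-48/pi**3 + 80/pi) - (-48/pi**3) = 80/pi.
Hence b_2 = (1/2)·(80/pi) = 40/pi.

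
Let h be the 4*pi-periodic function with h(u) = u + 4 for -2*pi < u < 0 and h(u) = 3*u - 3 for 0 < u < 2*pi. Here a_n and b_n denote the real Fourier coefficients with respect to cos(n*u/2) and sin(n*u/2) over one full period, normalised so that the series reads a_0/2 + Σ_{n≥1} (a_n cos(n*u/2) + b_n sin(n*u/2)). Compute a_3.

-8/(9*pi)

a_3 = (1/(2*pi)) ∫_{-2*pi}^{2*pi} h(u) cos(3*u/2) du.
Split the integral at the breakpoints.
Integrating by parts (boundary term plus one more integral), an antiderivative of (u + 4) cos(3*u/2) is 2*u*sin(3*u/2)/3 + 8*sin(3*u/2)/3 + 4*cos(3*u/2)/9; evaluating from -2*pi to 0: ∫_{-2*pi}^{0} (u + 4) cos(3*u/2) du = (4/9) - (-4/9) = 8/9.
Integrating by parts (boundary term plus one more integral), an antiderivative of (3*u - 3) cos(3*u/2) is 2*u*sin(3*u/2) - 2*sin(3*u/2) + 4*cos(3*u/2)/3; evaluating from 0 to 2*pi: ∫_{0}^{2*pi} (3*u - 3) cos(3*u/2) du = (-4/3) - (4/3) = -8/3.
Summing the pieces and multiplying by (1/(2*pi)) gives a_3 = -8/(9*pi).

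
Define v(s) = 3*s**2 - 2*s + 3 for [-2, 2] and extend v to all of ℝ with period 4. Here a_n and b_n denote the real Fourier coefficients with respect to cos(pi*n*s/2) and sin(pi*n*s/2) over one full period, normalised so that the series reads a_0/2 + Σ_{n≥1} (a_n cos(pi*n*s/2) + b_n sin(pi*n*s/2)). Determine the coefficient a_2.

12/pi**2

a_2 = 1/2 ∫_{-2}^{2} v(s) cos(pi*s) ds.
Integrating by parts twice (tabular method), an antiderivative of (3*s**2 - 2*s + 3) cos(pi*s) is 3*s**2*sin(pi*s)/pi - 2*s*sin(pi*s)/pi + 6*s*cos(pi*s)/pi**2 - 6*sin(pi*s)/pi**3 + 3*sin(pi*s)/pi - 2*cos(pi*s)/pi**2; evaluating from -2 to 2: ∫_{-2}^{2} (3*s**2 - 2*s + 3) cos(pi*s) ds = (10/pi**2) - (-14/pi**2) = 24/pi**2.
Hence a_2 = (1/2)·(24/pi**2) = 12/pi**2.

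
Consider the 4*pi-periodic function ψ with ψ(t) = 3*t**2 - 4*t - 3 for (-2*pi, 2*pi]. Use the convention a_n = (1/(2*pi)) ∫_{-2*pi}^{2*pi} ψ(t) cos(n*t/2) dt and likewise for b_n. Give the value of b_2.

8

b_2 = (1/(2*pi)) ∫_{-2*pi}^{2*pi} ψ(t) sin(t) dt.
Integrating by parts twice (tabular method), an antiderivative of (3*t**2 - 4*t - 3) sin(t) is -3*t**2*cos(t) + 6*t*sin(t) + 4*t*cos(t) - 4*sin(t) + 9*cos(t); evaluating from -2*pi to 2*pi: ∫_{-2*pi}^{2*pi} (3*t**2 - 4*t - 3) sin(t) dt = (-12*pi**2 + 9 + 8*pi) - (-12*pi**2 - 8*pi + 9) = 16*pi.
Hence b_2 = (1/(2*pi))·(16*pi) = 8.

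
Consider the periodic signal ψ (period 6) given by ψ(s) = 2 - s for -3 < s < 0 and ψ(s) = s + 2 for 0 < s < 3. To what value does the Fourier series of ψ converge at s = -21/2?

7/2

s = -21/2 differs from s = 3/2 by -2 full period(s), and the series is 6-periodic.
ψ is continuous at s = 3/2 with value 7/2, so the series converges to 7/2 there.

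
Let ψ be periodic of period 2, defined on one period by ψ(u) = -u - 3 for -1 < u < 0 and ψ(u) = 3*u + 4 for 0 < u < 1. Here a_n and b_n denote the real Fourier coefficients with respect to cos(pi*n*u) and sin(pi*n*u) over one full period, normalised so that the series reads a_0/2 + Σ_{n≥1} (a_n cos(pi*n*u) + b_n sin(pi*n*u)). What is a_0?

3

a_0 = ∫_{-1}^{1} ψ(u) du = 3.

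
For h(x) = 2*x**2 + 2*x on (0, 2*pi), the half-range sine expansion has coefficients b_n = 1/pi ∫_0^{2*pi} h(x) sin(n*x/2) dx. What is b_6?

-8*pi/3 - 4/3

b_6 = 1/pi ∫_0^{2*pi} (2*x**2 + 2*x) sin(3*x) dx.
Integrating by parts twice (tabular method), an antiderivative of (2*x**2 + 2*x) sin(3*x) is -2*x**2*cos(3*x)/3 + 4*x*sin(3*x)/9 - 2*x*cos(3*x)/3 + 2*sin(3*x)/9 + 4*cos(3*x)/27; evaluating from 0 to 2*pi: ∫_{0}^{2*pi} (2*x**2 + 2*x) sin(3*x) dx = (-8*pi**2/3 - 4*pi/3 + 4/27) - (4/27) = -4*pi*(1 + 2*pi)/3.
Hence b_6 = (1/pi)·(-4*pi*(1 + 2*pi)/3) = -8*pi/3 - 4/3.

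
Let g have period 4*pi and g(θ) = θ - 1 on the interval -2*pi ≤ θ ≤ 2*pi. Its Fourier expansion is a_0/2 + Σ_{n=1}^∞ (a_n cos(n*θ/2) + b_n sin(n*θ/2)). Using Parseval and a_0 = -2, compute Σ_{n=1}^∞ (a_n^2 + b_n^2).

Parseval: a_0^2/2 + Σ_{n≥1} (a_n^2+b_n^2) = (1/(2*pi)) ∫_{-2*pi}^{2*pi} g(θ)^2 dθ = 2 + 8*pi**2/3.
Subtract a_0^2/2 = 2: Σ (a_n^2+b_n^2) = 8*pi**2/3.

8*pi**2/3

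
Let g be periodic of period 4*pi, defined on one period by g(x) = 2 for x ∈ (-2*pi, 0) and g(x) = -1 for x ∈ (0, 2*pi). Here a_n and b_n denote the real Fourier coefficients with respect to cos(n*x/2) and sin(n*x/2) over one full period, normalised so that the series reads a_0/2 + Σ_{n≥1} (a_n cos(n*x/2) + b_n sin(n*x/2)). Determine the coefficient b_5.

b_5 = (1/(2*pi)) ∫_{-2*pi}^{2*pi} g(x) sin(5*x/2) dx.
Split the integral at the breakpoints.
Directly, an antiderivative of (2) sin(5*x/2) is -4*cos(5*x/2)/5; evaluating from -2*pi to 0: ∫_{-2*pi}^{0} (2) sin(5*x/2) dx = (-4/5) - (4/5) = -8/5.
Directly, an antiderivative of (-1) sin(5*x/2) is 2*cos(5*x/2)/5; evaluating from 0 to 2*pi: ∫_{0}^{2*pi} (-1) sin(5*x/2) dx = (-2/5) - (2/5) = -4/5.
Summing the pieces and multiplying by (1/(2*pi)) gives b_5 = -6/(5*pi).

-6/(5*pi)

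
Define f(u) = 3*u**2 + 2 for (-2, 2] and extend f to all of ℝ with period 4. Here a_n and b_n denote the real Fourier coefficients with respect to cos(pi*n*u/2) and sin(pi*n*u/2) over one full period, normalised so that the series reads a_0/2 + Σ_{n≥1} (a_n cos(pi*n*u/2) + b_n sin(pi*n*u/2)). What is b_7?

b_7 = 1/2 ∫_{-2}^{2} f(u) sin(7*pi*u/2) du.
f is even and sin(7*pi*u/2) is odd, so the integrand is odd over a symmetric interval and the integral vanishes.

0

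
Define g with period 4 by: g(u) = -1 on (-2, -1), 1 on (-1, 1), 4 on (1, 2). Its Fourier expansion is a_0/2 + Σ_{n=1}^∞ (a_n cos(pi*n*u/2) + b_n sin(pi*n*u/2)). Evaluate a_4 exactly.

a_4 = 1/2 ∫_{-2}^{2} g(u) cos(2*pi*u) du.
Split the integral at the breakpoints.
Directly, an antiderivative of (-1) cos(2*pi*u) is -sin(2*pi*u)/(2*pi); evaluating from -2 to -1: ∫_{-2}^{-1} (-1) cos(2*pi*u) du = (0) - (0) = 0.
Directly, an antiderivative of (1) cos(2*pi*u) is sin(2*pi*u)/(2*pi); evaluating from -1 to 1: ∫_{-1}^{1} (1) cos(2*pi*u) du = (0) - (0) = 0.
Directly, an antiderivative of (4) cos(2*pi*u) is 2*sin(2*pi*u)/pi; evaluating from 1 to 2: ∫_{1}^{2} (4) cos(2*pi*u) du = (0) - (0) = 0.
Summing the pieces and multiplying by (1/2) gives a_4 = 0.

0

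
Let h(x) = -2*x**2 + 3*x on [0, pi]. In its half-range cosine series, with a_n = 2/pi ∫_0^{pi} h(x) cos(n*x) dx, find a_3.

a_3 = 2/pi ∫_0^{pi} (-2*x**2 + 3*x) cos(3*x) dx.
Integrating by parts twice (tabular method), an antiderivative of (-2*x**2 + 3*x) cos(3*x) is -2*x**2*sin(3*x)/3 + x*sin(3*x) - 4*x*cos(3*x)/9 + 4*sin(3*x)/27 + cos(3*x)/3; evaluating from 0 to pi: ∫_{0}^{pi} (-2*x**2 + 3*x) cos(3*x) dx = (-1/3 + 4*pi/9) - (1/3) = -2/3 + 4*pi/9.
Hence a_3 = (2/pi)·(-2/3 + 4*pi/9) = 4*(-3 + 2*pi)/(9*pi).

4*(-3 + 2*pi)/(9*pi)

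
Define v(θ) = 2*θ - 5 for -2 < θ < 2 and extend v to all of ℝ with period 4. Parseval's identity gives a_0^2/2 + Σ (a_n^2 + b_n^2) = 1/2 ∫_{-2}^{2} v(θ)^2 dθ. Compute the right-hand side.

182/3

1/2 ∫_{-2}^{2} v(θ)^2 dθ = 1/2 · (364/3) = 182/3.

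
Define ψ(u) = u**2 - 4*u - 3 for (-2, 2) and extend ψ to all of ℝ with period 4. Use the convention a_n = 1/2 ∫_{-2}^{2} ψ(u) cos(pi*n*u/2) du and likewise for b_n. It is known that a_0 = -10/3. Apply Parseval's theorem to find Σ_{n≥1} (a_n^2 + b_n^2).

2048/45

Parseval: a_0^2/2 + Σ_{n≥1} (a_n^2+b_n^2) = 1/2 ∫_{-2}^{2} ψ(u)^2 du = 766/15.
Subtract a_0^2/2 = 50/9: Σ (a_n^2+b_n^2) = 2048/45.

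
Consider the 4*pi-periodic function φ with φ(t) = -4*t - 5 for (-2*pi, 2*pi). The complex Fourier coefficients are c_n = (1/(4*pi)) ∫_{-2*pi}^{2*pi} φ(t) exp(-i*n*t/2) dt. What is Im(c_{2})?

Since φ is real-valued, Im(c_{2}) = -(1/(4*pi)) ∫_{-2*pi}^{2*pi} φ(t) sin(t) dt = -b_{2}/2.
Integrating by parts (boundary term plus one more integral), an antiderivative of (-4*t - 5) sin(t) is 4*t*cos(t) - 4*sin(t) + 5*cos(t); evaluating from -2*pi to 2*pi: ∫_{-2*pi}^{2*pi} (-4*t - 5) sin(t) dt = (5 + 8*pi) - (5 - 8*pi) = 16*pi.
Hence Im(c_{2}) = (-1/(4*pi))·(16*pi) = -4.

-4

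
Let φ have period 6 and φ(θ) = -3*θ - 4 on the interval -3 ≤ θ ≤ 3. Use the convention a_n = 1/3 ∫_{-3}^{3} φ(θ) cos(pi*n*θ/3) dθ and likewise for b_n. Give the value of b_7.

-18/(7*pi)

b_7 = 1/3 ∫_{-3}^{3} φ(θ) sin(7*pi*θ/3) dθ.
Integrating by parts (boundary term plus one more integral), an antiderivative of (-3*θ - 4) sin(7*pi*θ/3) is 9*θ*cos(7*pi*θ/3)/(7*pi) - 27*sin(7*pi*θ/3)/(49*pi**2) + 12*cos(7*pi*θ/3)/(7*pi); evaluating from -3 to 3: ∫_{-3}^{3} (-3*θ - 4) sin(7*pi*θ/3) dθ = (-39/(7*pi)) - (15/(7*pi)) = -54/(7*pi).
Hence b_7 = (1/3)·(-54/(7*pi)) = -18/(7*pi).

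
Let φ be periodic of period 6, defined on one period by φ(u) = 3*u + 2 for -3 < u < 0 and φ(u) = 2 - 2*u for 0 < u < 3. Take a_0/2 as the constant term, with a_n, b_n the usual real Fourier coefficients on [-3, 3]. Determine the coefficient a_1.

30/pi**2

a_1 = 1/3 ∫_{-3}^{3} φ(u) cos(pi*u/3) du.
Split the integral at the breakpoints.
Integrating by parts (boundary term plus one more integral), an antiderivative of (3*u + 2) cos(pi*u/3) is 9*u*sin(pi*u/3)/pi + 6*sin(pi*u/3)/pi + 27*cos(pi*u/3)/pi**2; evaluating from -3 to 0: ∫_{-3}^{0} (3*u + 2) cos(pi*u/3) du = (27/pi**2) - (-27/pi**2) = 54/pi**2.
Integrating by parts (boundary term plus one more integral), an antiderivative of (2 - 2*u) cos(pi*u/3) is -6*u*sin(pi*u/3)/pi + 6*sin(pi*u/3)/pi - 18*cos(pi*u/3)/pi**2; evaluating from 0 to 3: ∫_{0}^{3} (2 - 2*u) cos(pi*u/3) du = (18/pi**2) - (-18/pi**2) = 36/pi**2.
Summing the pieces and multiplying by (1/3) gives a_1 = 30/pi**2.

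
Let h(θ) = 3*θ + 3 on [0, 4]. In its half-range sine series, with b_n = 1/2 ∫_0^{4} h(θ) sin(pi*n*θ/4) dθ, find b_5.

b_5 = 1/2 ∫_0^{4} (3*θ + 3) sin(5*pi*θ/4) dθ.
Integrating by parts (boundary term plus one more integral), an antiderivative of (3*θ + 3) sin(5*pi*θ/4) is -12*θ*cos(5*pi*θ/4)/(5*pi) + 48*sin(5*pi*θ/4)/(25*pi**2) - 12*cos(5*pi*θ/4)/(5*pi); evaluating from 0 to 4: ∫_{0}^{4} (3*θ + 3) sin(5*pi*θ/4) dθ = (12/pi) - (-12/(5*pi)) = 72/(5*pi).
Hence b_5 = (1/2)·(72/(5*pi)) = 36/(5*pi).

36/(5*pi)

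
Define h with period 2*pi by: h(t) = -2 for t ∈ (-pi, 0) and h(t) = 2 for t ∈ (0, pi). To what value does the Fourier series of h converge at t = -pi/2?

-2

h is continuous at t = -pi/2 with value -2, so the series converges to -2 there.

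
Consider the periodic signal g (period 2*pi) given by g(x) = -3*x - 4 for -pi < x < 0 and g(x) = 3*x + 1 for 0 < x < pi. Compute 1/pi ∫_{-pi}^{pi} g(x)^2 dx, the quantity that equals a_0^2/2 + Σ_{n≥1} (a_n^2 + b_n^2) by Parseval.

1/pi ∫_{-pi}^{pi} g(x)^2 dx = 1/pi · (pi*(-9*pi + 17 + 6*pi**2)) = -9*pi + 17 + 6*pi**2.

-9*pi + 17 + 6*pi**2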